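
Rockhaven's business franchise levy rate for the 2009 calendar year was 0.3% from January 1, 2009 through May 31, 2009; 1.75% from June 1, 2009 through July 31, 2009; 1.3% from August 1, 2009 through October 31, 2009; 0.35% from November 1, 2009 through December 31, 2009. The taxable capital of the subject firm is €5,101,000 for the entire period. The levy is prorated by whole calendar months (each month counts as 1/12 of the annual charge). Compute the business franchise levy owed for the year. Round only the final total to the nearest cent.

€40,808.00

January 1 – May 31, 2009: 5 months at 0.3% → €5,101,000 × 0.3% × 5/12 = €6,376.2500
June 1 – July 31, 2009: 2 months at 1.75% → €5,101,000 × 1.75% × 2/12 = €14,877.9167
August 1 – October 31, 2009: 3 months at 1.3% → €5,101,000 × 1.3% × 3/12 = €16,578.2500
November 1 – December 31, 2009: 2 months at 0.35% → €5,101,000 × 0.35% × 2/12 = €2,975.5833
Total = €40,808.0000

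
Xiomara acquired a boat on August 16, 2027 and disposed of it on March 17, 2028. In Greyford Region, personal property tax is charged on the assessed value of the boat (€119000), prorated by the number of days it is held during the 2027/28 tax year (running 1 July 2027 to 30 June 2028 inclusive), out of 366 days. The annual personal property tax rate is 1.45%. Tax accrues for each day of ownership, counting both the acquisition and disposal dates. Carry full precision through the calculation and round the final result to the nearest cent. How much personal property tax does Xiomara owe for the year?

Days held (August 16, 2027 – March 17, 2028): 215 out of 366
Tax = €119000 × 1.45% × 215/366 = €1013.6134

€1013.61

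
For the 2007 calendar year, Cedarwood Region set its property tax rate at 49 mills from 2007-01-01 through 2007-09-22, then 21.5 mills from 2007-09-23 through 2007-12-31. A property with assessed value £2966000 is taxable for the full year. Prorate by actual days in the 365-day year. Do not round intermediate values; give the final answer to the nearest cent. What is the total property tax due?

£122987.42

2007-01-01 to 2007-09-22: 265 days at 49 mills → £2966000 × 4.9% × 265/365 = £105516.4658
2007-09-23 to 2007-12-31: 100 days at 21.5 mills → £2966000 × 2.15% × 100/365 = £17470.9589
Total = £122987.4247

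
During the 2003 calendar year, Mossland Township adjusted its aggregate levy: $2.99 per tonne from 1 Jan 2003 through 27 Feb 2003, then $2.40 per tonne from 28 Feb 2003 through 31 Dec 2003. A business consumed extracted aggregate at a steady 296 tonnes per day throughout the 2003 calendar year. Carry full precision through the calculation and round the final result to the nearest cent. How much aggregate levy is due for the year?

1 Jan – 27 Feb 2003: 58 days × 296 tonnes/day = 17,168 tonnes at $2.99/tonne → $51332.32
28 Feb – 31 Dec 2003: 307 days × 296 tonnes/day = 90,872 tonnes at $2.40/tonne → $218092.80

$269425.12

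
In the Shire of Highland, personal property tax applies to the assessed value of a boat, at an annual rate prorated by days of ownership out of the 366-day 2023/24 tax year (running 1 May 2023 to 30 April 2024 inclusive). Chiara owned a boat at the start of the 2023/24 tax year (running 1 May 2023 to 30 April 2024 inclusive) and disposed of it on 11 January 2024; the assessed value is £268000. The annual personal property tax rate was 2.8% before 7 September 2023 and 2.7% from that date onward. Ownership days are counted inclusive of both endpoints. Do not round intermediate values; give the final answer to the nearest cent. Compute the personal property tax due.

1 May – 6 September 2023: 129 days at 2.8% → £268000 × 2.8% × 129/366 = £2644.8525
7 September 2023 – 11 January 2024: 127 days at 2.7% → £268000 × 2.7% × 127/366 = £2510.8525
Total = £5155.7049

£5155.70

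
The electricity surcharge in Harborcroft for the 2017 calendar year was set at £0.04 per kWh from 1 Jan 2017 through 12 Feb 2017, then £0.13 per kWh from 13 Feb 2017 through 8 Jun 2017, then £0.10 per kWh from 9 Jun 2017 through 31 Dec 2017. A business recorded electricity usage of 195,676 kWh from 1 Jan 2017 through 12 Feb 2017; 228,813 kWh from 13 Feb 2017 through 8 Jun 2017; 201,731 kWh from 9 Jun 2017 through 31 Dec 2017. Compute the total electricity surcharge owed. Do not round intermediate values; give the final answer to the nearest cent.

1 Jan – 12 Feb 2017: 195,676 kWh at £0.04/kWh → £7827.04
13 Feb – 8 Jun 2017: 228,813 kWh at £0.13/kWh → £29745.69
9 Jun – 31 Dec 2017: 201,731 kWh at £0.10/kWh → £20173.10

£57745.83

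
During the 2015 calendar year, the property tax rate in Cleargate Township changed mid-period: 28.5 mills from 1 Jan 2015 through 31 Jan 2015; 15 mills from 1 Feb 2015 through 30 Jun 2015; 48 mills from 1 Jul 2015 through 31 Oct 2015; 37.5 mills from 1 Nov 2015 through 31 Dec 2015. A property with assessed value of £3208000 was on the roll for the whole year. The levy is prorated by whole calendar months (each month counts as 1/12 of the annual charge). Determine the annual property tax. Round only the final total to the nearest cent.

1 Jan – 31 Jan 2015: 1 month at 28.5 mills → £3208000 × 2.85% × 1/12 = £7619.0000
1 Feb – 30 Jun 2015: 5 months at 15 mills → £3208000 × 1.5% × 5/12 = £20050.0000
1 Jul – 31 Oct 2015: 4 months at 48 mills → £3208000 × 4.8% × 4/12 = £51328.0000
1 Nov – 31 Dec 2015: 2 months at 37.5 mills → £3208000 × 3.75% × 2/12 = £20050.0000
Total = £99047.0000

£99047.00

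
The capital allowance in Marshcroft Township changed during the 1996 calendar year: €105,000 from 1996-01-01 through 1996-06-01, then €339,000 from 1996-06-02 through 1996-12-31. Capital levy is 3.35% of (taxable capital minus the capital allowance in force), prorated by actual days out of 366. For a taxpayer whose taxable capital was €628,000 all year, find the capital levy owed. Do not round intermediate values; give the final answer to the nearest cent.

1996-01-01 to 1996-06-01: 153 days, exemption €105,000 → (€628,000 − €105,000) × 3.35% × 153/366 = €7,324.1434
1996-06-02 to 1996-12-31: 213 days, exemption €339,000 → (€628,000 − €339,000) × 3.35% × 213/366 = €5,634.3156
Total = €12,958.4590

€12,958.46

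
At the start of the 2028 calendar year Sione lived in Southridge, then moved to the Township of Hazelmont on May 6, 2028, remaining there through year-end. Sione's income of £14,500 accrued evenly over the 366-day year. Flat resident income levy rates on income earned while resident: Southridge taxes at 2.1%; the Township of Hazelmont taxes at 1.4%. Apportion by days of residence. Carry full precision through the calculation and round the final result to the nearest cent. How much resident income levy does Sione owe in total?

Southridge, January 1 – May 5, 2028: 126 days → £14,500 × 2.1% × 126/366 = £104.8279
The Township of Hazelmont, May 6 – December 31, 2028: 240 days → £14,500 × 1.4% × 240/366 = £133.1148
Total = £237.9426

£237.94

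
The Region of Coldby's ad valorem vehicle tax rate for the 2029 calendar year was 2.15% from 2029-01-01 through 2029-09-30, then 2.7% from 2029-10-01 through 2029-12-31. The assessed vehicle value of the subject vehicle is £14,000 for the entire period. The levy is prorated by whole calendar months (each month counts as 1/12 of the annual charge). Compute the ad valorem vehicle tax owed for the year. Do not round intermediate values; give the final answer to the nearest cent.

£320.25

2029-01-01 to 2029-09-30: 9 months at 2.15% → £14,000 × 2.15% × 9/12 = £225.7500
2029-10-01 to 2029-12-31: 3 months at 2.7% → £14,000 × 2.7% × 3/12 = £94.5000
Total = £320.2500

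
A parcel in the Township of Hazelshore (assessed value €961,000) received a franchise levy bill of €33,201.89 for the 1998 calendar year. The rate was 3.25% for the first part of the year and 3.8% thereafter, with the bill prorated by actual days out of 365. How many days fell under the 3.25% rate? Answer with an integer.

229 days

Let d = days at the first rate; then 365 − d days at the second rate.
€961,000 × [3.25%·d + 3.8%·(365−d)] / 365 = €33,201.89
Solving gives d = 229, so the new rate took effect on 18 August 1998.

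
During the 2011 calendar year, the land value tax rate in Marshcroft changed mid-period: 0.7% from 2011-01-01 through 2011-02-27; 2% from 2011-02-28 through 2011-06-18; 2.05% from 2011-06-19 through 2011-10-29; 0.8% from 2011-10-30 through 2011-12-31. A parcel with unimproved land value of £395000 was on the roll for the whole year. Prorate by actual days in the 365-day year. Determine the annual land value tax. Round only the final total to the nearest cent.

£6337.86

2011-01-01 to 2011-02-27: 58 days at 0.7% → £395000 × 0.7% × 58/365 = £439.3699
2011-02-28 to 2011-06-18: 111 days at 2% → £395000 × 2% × 111/365 = £2402.4658
2011-06-19 to 2011-10-29: 133 days at 2.05% → £395000 × 2.05% × 133/365 = £2950.5959
2011-10-30 to 2011-12-31: 63 days at 0.8% → £395000 × 0.8% × 63/365 = £545.4247
Total = £6337.8562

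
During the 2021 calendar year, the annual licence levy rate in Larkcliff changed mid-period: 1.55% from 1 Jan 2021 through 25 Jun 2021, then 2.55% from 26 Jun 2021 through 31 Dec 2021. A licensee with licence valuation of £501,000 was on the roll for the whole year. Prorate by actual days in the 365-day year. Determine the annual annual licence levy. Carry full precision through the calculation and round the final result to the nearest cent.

£10,359.72

1 Jan – 25 Jun 2021: 176 days at 1.55% → £501,000 × 1.55% × 176/365 = £3,744.4603
26 Jun – 31 Dec 2021: 189 days at 2.55% → £501,000 × 2.55% × 189/365 = £6,615.2589
Total = £10,359.7192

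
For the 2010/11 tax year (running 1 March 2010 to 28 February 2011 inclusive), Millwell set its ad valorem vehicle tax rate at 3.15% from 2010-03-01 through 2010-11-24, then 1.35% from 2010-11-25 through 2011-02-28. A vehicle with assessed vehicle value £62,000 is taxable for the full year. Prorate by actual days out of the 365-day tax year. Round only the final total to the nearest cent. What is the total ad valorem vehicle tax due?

£1,659.48

2010-03-01 to 2010-11-24: 269 days at 3.15% → £62,000 × 3.15% × 269/365 = £1,439.3342
2010-11-25 to 2011-02-28: 96 days at 1.35% → £62,000 × 1.35% × 96/365 = £220.1425
Total = £1,659.4767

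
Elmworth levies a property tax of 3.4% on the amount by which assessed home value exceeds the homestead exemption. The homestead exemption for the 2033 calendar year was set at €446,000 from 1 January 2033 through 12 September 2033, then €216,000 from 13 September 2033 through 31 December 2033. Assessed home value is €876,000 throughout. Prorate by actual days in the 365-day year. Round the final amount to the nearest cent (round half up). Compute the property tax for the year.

1 January – 12 September 2033: 255 days, exemption €446,000 → (€876,000 − €446,000) × 3.4% × 255/365 = €10,213.9726
13 September – 31 December 2033: 110 days, exemption €216,000 → (€876,000 − €216,000) × 3.4% × 110/365 = €6,762.7397
Total = €16,976.7123

€16,976.71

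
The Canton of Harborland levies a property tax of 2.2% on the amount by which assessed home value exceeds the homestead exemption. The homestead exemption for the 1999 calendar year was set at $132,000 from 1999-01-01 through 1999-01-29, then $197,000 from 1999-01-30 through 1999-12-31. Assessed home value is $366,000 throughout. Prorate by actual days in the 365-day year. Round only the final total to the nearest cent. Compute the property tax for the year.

1999-01-01 to 1999-01-29: 29 days, exemption $132,000 → ($366,000 − $132,000) × 2.2% × 29/365 = $409.0192
1999-01-30 to 1999-12-31: 336 days, exemption $197,000 → ($366,000 − $197,000) × 2.2% × 336/365 = $3,422.5973
Total = $3,831.6164

$3,831.62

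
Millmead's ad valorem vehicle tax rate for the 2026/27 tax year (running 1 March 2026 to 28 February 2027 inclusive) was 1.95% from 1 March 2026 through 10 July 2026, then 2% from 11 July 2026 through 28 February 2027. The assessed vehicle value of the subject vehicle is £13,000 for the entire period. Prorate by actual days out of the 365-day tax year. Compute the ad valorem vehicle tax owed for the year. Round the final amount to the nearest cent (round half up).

1 March – 10 July 2026: 132 days at 1.95% → £13,000 × 1.95% × 132/365 = £91.6767
11 July 2026 – 28 February 2027: 233 days at 2% → £13,000 × 2% × 233/365 = £165.9726
Total = £257.6493

£257.65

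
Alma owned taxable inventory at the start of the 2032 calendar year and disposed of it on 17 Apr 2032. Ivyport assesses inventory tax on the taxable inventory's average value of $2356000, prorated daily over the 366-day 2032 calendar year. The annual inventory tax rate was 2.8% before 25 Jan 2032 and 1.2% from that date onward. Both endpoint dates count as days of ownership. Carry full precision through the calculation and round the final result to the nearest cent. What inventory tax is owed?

$10814.43

1 Jan – 24 Jan 2032: 24 days at 2.8% → $2356000 × 2.8% × 24/366 = $4325.7705
25 Jan – 17 Apr 2032: 84 days at 1.2% → $2356000 × 1.2% × 84/366 = $6488.6557
Total = $10814.4262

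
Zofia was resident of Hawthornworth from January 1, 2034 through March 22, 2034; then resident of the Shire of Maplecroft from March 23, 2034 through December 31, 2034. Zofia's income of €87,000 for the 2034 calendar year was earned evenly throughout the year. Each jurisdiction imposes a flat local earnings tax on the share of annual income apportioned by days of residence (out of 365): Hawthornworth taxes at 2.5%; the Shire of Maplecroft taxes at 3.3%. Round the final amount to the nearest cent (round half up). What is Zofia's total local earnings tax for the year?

Hawthornworth, January 1 – March 22, 2034: 81 days → €87,000 × 2.5% × 81/365 = €482.6712
The Shire of Maplecroft, March 23 – December 31, 2034: 284 days → €87,000 × 3.3% × 284/365 = €2,233.8740
Total = €2,716.5452

€2,716.55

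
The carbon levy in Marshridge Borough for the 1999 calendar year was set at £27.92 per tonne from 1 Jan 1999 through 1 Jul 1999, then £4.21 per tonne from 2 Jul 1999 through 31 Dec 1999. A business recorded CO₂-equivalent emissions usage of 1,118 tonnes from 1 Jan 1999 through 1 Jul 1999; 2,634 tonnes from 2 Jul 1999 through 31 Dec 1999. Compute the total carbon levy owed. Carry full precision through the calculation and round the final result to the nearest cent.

£42303.70

1 Jan – 1 Jul 1999: 1,118 tonnes at £27.92/tonne → £31214.56
2 Jul – 31 Dec 1999: 2,634 tonnes at £4.21/tonne → £11089.14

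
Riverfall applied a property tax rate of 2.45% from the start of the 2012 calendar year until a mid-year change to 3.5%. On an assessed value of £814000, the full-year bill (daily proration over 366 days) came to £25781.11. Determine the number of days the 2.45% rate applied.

Let d = days at the first rate; then 366 − d days at the second rate.
£814000 × [2.45%·d + 3.5%·(366−d)] / 366 = £25781.11
Solving gives d = 116, so the new rate took effect on 26 April 2012.

116 days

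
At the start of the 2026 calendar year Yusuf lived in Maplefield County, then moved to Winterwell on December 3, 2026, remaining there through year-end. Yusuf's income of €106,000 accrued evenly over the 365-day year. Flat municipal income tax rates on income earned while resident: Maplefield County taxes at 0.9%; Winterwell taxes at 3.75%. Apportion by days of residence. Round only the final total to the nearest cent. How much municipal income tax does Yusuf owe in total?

Maplefield County, January 1 – December 2, 2026: 336 days → €106,000 × 0.9% × 336/365 = €878.2027
Winterwell, December 3 – December 31, 2026: 29 days → €106,000 × 3.75% × 29/365 = €315.8219
Total = €1,194.0247

€1,194.02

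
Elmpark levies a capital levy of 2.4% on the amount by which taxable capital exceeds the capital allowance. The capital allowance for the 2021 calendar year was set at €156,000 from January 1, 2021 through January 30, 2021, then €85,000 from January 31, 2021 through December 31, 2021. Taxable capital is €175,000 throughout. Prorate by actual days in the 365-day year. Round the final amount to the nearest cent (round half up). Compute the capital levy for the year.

January 1 – January 30, 2021: 30 days, exemption €156,000 → (€175,000 − €156,000) × 2.4% × 30/365 = €37.4795
January 31 – December 31, 2021: 335 days, exemption €85,000 → (€175,000 − €85,000) × 2.4% × 335/365 = €1,982.4658
Total = €2,019.9452

€2,019.95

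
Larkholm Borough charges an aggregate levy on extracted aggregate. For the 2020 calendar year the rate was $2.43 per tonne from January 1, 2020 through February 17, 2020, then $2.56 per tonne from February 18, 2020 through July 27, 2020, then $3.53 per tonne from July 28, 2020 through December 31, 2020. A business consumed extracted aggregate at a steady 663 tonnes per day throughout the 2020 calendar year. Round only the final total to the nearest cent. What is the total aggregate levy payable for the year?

$718,035.63

January 1 – February 17, 2020: 48 days × 663 tonnes/day = 31,824 tonnes at $2.43/tonne → $77,332.32
February 18 – July 27, 2020: 161 days × 663 tonnes/day = 106,743 tonnes at $2.56/tonne → $273,262.08
July 28 – December 31, 2020: 157 days × 663 tonnes/day = 104,091 tonnes at $3.53/tonne → $367,441.23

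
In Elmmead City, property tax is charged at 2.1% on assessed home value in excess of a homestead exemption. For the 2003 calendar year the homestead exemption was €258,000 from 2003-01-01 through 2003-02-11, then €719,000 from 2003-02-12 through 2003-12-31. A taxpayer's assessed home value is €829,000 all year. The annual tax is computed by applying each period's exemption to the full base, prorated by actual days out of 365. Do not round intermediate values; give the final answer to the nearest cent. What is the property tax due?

€3,423.98

2003-01-01 to 2003-02-11: 42 days, exemption €258,000 → (€829,000 − €258,000) × 2.1% × 42/365 = €1,379.7863
2003-02-12 to 2003-12-31: 323 days, exemption €719,000 → (€829,000 − €719,000) × 2.1% × 323/365 = €2,044.1918
Total = €3,423.9781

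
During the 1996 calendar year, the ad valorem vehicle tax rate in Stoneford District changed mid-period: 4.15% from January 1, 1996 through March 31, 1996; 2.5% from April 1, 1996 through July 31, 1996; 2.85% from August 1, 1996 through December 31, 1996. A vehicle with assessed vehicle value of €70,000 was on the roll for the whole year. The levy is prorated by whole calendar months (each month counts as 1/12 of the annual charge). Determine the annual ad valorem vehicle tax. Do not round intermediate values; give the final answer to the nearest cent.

January 1 – March 31, 1996: 3 months at 4.15% → €70,000 × 4.15% × 3/12 = €726.2500
April 1 – July 31, 1996: 4 months at 2.5% → €70,000 × 2.5% × 4/12 = €583.3333
August 1 – December 31, 1996: 5 months at 2.85% → €70,000 × 2.85% × 5/12 = €831.2500
Total = €2,140.8333

€2,140.83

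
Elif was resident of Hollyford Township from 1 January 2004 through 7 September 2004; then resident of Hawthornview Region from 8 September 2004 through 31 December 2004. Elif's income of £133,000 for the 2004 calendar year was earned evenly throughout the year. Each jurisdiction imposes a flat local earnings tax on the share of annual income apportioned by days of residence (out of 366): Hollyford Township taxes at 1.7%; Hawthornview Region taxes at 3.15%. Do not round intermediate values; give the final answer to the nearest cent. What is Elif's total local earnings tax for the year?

£2,866.95

Hollyford Township, 1 January – 7 September 2004: 251 days → £133,000 × 1.7% × 251/366 = £1,550.5765
Hawthornview Region, 8 September – 31 December 2004: 115 days → £133,000 × 3.15% × 115/366 = £1,316.3730
Total = £2,866.9495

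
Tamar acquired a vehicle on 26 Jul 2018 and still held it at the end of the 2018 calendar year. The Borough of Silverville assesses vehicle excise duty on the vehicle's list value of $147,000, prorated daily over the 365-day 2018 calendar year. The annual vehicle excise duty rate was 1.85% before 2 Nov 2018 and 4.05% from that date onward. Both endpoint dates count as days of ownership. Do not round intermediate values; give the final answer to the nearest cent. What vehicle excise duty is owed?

$1,716.28

26 Jul – 1 Nov 2018: 99 days at 1.85% → $147,000 × 1.85% × 99/365 = $737.6178
2 Nov – 31 Dec 2018: 60 days at 4.05% → $147,000 × 4.05% × 60/365 = $978.6575
Total = $1,716.2753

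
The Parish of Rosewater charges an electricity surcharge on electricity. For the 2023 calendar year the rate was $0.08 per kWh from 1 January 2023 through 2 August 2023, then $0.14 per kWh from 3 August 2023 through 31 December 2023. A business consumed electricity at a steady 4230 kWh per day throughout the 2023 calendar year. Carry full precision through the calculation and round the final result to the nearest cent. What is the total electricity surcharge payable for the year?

1 January – 2 August 2023: 214 days × 4230 kWh/day = 905,220 kWh at $0.08/kWh → $72,417.60
3 August – 31 December 2023: 151 days × 4230 kWh/day = 638,730 kWh at $0.14/kWh → $89,422.20

$161,839.80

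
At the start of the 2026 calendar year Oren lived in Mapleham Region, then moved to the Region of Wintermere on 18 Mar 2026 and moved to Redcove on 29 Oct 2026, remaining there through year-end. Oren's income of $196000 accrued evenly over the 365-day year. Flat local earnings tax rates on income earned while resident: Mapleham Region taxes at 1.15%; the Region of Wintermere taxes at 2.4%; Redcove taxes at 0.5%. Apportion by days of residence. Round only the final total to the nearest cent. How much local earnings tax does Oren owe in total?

$3540.89

Mapleham Region, 1 Jan – 17 Mar 2026: 76 days → $196000 × 1.15% × 76/365 = $469.3260
The Region of Wintermere, 18 Mar – 28 Oct 2026: 225 days → $196000 × 2.4% × 225/365 = $2899.7260
Redcove, 29 Oct – 31 Dec 2026: 64 days → $196000 × 0.5% × 64/365 = $171.8356
Total = $3540.8877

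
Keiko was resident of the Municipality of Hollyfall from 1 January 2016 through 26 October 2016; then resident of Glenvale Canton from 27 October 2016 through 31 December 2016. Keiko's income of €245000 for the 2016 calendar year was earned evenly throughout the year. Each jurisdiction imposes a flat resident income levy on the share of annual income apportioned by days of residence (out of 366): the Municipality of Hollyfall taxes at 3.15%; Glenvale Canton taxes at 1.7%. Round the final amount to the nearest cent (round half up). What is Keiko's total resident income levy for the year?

€7076.89

The Municipality of Hollyfall, 1 January – 26 October 2016: 300 days → €245000 × 3.15% × 300/366 = €6325.8197
Glenvale Canton, 27 October – 31 December 2016: 66 days → €245000 × 1.7% × 66/366 = €751.0656
Total = €7076.8852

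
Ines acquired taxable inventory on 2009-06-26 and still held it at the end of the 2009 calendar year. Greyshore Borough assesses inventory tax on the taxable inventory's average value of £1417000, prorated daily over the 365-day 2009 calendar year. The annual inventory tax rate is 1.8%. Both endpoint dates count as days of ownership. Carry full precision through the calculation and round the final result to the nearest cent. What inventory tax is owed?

£13207.22

Days held (2009-06-26 to 2009-12-31): 189 out of 365
Tax = £1417000 × 1.8% × 189/365 = £13207.2164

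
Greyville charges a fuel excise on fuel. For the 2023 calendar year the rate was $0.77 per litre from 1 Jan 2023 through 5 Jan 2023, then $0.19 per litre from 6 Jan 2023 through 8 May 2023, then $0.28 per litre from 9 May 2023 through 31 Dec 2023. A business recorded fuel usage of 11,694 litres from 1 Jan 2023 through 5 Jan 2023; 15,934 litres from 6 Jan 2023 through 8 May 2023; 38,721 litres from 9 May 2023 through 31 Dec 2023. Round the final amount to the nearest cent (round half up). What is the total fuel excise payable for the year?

1 Jan – 5 Jan 2023: 11,694 litres at $0.77/litre → $9,004.38
6 Jan – 8 May 2023: 15,934 litres at $0.19/litre → $3,027.46
9 May – 31 Dec 2023: 38,721 litres at $0.28/litre → $10,841.88

$22,873.72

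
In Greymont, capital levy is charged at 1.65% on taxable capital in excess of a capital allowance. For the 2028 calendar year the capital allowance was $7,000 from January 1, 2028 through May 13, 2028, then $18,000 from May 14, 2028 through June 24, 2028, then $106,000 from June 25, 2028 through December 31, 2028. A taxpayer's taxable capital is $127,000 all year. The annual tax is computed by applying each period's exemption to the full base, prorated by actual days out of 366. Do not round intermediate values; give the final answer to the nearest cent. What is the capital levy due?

January 1 – May 13, 2028: 134 days, exemption $7,000 → ($127,000 − $7,000) × 1.65% × 134/366 = $724.9180
May 14 – June 24, 2028: 42 days, exemption $18,000 → ($127,000 − $18,000) × 1.65% × 42/366 = $206.3852
June 25 – December 31, 2028: 190 days, exemption $106,000 → ($127,000 − $106,000) × 1.65% × 190/366 = $179.8770
Total = $1,111.1803

$1,111.18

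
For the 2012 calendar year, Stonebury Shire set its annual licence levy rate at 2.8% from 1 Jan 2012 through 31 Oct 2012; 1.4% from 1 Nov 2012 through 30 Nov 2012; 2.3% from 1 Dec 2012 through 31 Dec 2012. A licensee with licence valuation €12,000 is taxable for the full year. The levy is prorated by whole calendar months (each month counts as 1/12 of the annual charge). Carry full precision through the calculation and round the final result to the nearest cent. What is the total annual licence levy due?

1 Jan – 31 Oct 2012: 10 months at 2.8% → €12,000 × 2.8% × 10/12 = €280.0000
1 Nov – 30 Nov 2012: 1 month at 1.4% → €12,000 × 1.4% × 1/12 = €14.0000
1 Dec – 31 Dec 2012: 1 month at 2.3% → €12,000 × 2.3% × 1/12 = €23.0000
Total = €317.0000

€317.00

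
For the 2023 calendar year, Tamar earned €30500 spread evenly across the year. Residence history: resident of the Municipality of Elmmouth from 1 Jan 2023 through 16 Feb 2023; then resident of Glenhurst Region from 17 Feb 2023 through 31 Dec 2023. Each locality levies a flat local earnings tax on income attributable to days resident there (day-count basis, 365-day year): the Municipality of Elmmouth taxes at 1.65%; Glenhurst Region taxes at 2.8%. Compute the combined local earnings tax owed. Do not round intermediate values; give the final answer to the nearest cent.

The Municipality of Elmmouth, 1 Jan – 16 Feb 2023: 47 days → €30500 × 1.65% × 47/365 = €64.8021
Glenhurst Region, 17 Feb – 31 Dec 2023: 318 days → €30500 × 2.8% × 318/365 = €744.0329
Total = €808.8349

€808.83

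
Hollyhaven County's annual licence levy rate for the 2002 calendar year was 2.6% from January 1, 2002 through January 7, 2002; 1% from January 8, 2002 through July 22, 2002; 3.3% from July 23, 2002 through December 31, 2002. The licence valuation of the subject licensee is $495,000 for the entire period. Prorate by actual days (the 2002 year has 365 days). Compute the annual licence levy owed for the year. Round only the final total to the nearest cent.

$10,154.96

January 1 – January 7, 2002: 7 days at 2.6% → $495,000 × 2.6% × 7/365 = $246.8219
January 8 – July 22, 2002: 196 days at 1% → $495,000 × 1% × 196/365 = $2,658.0822
July 23 – December 31, 2002: 162 days at 3.3% → $495,000 × 3.3% × 162/365 = $7,250.0548
Total = $10,154.9589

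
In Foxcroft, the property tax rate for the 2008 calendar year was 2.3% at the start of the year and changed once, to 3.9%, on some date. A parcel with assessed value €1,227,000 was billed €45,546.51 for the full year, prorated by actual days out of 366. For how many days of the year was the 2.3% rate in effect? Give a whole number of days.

Let d = days at the first rate; then 366 − d days at the second rate.
€1,227,000 × [2.3%·d + 3.9%·(366−d)] / 366 = €45,546.51
Solving gives d = 43, so the new rate took effect on February 13, 2008.

43 days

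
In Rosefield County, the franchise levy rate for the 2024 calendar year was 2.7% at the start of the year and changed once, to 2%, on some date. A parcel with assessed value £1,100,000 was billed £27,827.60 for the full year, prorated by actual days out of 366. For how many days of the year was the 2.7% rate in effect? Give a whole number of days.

277 days

Let d = days at the first rate; then 366 − d days at the second rate.
£1,100,000 × [2.7%·d + 2%·(366−d)] / 366 = £27,827.60
Solving gives d = 277, so the new rate took effect on 4 Oct 2024.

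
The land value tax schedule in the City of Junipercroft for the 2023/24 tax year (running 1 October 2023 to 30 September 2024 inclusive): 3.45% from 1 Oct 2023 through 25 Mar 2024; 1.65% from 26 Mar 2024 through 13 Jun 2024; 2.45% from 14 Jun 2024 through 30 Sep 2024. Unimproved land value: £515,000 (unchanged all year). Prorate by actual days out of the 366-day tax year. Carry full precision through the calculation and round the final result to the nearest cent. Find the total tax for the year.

1 Oct 2023 – 25 Mar 2024: 177 days at 3.45% → £515,000 × 3.45% × 177/366 = £8,592.4795
26 Mar – 13 Jun 2024: 80 days at 1.65% → £515,000 × 1.65% × 80/366 = £1,857.3770
14 Jun – 30 Sep 2024: 109 days at 2.45% → £515,000 × 2.45% × 109/366 = £3,757.6708
Total = £14,207.5273

£14,207.53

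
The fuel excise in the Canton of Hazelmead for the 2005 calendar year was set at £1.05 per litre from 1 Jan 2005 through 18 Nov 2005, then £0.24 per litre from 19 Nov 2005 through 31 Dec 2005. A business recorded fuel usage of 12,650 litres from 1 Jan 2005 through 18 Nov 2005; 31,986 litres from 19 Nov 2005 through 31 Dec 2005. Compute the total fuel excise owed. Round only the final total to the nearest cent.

1 Jan – 18 Nov 2005: 12,650 litres at £1.05/litre → £13,282.50
19 Nov – 31 Dec 2005: 31,986 litres at £0.24/litre → £7,676.64

£20,959.14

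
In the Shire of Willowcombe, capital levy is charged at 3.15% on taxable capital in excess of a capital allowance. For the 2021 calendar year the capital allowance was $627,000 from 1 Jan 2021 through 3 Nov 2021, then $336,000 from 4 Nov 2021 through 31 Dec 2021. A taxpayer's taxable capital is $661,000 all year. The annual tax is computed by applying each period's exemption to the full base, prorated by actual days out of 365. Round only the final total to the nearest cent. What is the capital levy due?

1 Jan – 3 Nov 2021: 307 days, exemption $627,000 → ($661,000 − $627,000) × 3.15% × 307/365 = $900.8137
4 Nov – 31 Dec 2021: 58 days, exemption $336,000 → ($661,000 − $336,000) × 3.15% × 58/365 = $1,626.7808
Total = $2,527.5945

$2,527.59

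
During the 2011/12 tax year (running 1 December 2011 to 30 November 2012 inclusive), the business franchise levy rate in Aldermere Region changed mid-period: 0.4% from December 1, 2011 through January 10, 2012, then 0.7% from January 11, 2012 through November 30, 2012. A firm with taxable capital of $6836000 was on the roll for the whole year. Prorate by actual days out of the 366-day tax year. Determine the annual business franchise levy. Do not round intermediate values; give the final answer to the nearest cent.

December 1, 2011 – January 10, 2012: 41 days at 0.4% → $6836000 × 0.4% × 41/366 = $3063.1257
January 11 – November 30, 2012: 325 days at 0.7% → $6836000 × 0.7% × 325/366 = $42491.5301
Total = $45554.6557

$45554.66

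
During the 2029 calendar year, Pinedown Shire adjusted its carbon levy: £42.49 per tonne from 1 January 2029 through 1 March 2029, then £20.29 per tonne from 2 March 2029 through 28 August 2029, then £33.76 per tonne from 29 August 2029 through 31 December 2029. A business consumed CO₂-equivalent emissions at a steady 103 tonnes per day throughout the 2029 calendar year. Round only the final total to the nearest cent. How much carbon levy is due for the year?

1 January – 1 March 2029: 60 days × 103 tonnes/day = 6,180 tonnes at £42.49/tonne → £262588.20
2 March – 28 August 2029: 180 days × 103 tonnes/day = 18,540 tonnes at £20.29/tonne → £376176.60
29 August – 31 December 2029: 125 days × 103 tonnes/day = 12,875 tonnes at £33.76/tonne → £434660.00

£1073424.80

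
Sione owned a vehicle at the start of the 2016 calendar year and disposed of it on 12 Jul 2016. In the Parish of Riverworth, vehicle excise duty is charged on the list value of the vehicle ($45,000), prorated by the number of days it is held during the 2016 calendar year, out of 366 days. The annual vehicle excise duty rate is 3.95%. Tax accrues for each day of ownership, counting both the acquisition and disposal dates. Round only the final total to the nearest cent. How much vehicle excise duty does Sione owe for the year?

Days held (1 Jan – 12 Jul 2016): 194 out of 366
Tax = $45,000 × 3.95% × 194/366 = $942.1721

$942.17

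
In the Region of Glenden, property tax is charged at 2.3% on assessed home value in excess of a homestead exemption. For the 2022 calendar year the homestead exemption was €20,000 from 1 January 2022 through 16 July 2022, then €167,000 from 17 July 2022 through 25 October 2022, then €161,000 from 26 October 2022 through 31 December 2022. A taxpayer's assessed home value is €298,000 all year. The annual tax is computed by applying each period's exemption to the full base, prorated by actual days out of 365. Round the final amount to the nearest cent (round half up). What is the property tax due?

€4,863.15

1 January – 16 July 2022: 197 days, exemption €20,000 → (€298,000 − €20,000) × 2.3% × 197/365 = €3,451.0082
17 July – 25 October 2022: 101 days, exemption €167,000 → (€298,000 − €167,000) × 2.3% × 101/365 = €833.7342
26 October – 31 December 2022: 67 days, exemption €161,000 → (€298,000 − €161,000) × 2.3% × 67/365 = €578.4027
Total = €4,863.1452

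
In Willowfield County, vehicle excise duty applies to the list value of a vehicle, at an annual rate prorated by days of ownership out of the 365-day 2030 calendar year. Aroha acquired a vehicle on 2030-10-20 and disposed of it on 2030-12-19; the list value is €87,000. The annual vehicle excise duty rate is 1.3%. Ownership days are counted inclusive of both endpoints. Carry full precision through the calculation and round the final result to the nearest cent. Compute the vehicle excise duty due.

€189.02

Days held (2030-10-20 to 2030-12-19): 61 out of 365
Tax = €87,000 × 1.3% × 61/365 = €189.0164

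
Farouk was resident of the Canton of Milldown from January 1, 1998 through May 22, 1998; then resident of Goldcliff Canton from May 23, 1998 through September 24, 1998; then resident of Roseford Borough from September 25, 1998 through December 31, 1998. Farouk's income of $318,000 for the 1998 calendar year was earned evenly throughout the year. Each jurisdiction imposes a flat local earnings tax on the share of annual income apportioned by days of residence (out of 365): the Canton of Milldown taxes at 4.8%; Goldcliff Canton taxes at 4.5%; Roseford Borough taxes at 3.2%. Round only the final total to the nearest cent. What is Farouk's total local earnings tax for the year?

$13,571.19

The Canton of Milldown, January 1 – May 22, 1998: 142 days → $318,000 × 4.8% × 142/365 = $5,938.3233
Goldcliff Canton, May 23 – September 24, 1998: 125 days → $318,000 × 4.5% × 125/365 = $4,900.6849
Roseford Borough, September 25 – December 31, 1998: 98 days → $318,000 × 3.2% × 98/365 = $2,732.1863
Total = $13,571.1945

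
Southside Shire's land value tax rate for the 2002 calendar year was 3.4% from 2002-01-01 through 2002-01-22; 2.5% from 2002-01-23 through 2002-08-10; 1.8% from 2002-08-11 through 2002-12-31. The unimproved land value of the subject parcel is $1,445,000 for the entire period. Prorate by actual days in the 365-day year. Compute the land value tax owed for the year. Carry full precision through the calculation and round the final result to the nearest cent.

2002-01-01 to 2002-01-22: 22 days at 3.4% → $1,445,000 × 3.4% × 22/365 = $2,961.2603
2002-01-23 to 2002-08-10: 200 days at 2.5% → $1,445,000 × 2.5% × 200/365 = $19,794.5205
2002-08-11 to 2002-12-31: 143 days at 1.8% → $1,445,000 × 1.8% × 143/365 = $10,190.2192
Total = $32,946.0000

$32,946.00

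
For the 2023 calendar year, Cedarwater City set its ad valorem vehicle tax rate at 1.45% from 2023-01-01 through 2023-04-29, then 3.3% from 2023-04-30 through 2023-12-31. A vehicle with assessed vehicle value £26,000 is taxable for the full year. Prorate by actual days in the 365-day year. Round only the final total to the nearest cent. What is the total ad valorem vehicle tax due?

2023-01-01 to 2023-04-29: 119 days at 1.45% → £26,000 × 1.45% × 119/365 = £122.9123
2023-04-30 to 2023-12-31: 246 days at 3.3% → £26,000 × 3.3% × 246/365 = £578.2685
Total = £701.1808

£701.18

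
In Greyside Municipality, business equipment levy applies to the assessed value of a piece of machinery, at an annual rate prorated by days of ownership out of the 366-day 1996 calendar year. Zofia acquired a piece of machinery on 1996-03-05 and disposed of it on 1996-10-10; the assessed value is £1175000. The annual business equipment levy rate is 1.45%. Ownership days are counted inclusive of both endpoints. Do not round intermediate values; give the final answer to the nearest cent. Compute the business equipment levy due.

£10241.12

Days held (1996-03-05 to 1996-10-10): 220 out of 366
Tax = £1175000 × 1.45% × 220/366 = £10241.1202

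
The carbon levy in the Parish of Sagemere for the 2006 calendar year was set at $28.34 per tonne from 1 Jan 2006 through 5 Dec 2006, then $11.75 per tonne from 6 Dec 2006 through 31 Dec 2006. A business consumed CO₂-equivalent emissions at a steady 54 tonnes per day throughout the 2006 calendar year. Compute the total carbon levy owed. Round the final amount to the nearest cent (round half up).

1 Jan – 5 Dec 2006: 339 days × 54 tonnes/day = 18,306 tonnes at $28.34/tonne → $518,792.04
6 Dec – 31 Dec 2006: 26 days × 54 tonnes/day = 1,404 tonnes at $11.75/tonne → $16,497.00

$535,289.04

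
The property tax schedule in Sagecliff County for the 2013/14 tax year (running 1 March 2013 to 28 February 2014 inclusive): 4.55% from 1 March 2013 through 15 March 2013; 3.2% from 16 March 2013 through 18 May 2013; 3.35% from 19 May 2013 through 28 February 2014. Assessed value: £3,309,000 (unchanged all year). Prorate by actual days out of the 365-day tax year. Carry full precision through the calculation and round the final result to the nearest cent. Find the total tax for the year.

£111,613.02

1 March – 15 March 2013: 15 days at 4.55% → £3,309,000 × 4.55% × 15/365 = £6,187.3767
16 March – 18 May 2013: 64 days at 3.2% → £3,309,000 × 3.2% × 64/365 = £18,566.6630
19 May 2013 – 28 February 2014: 286 days at 3.35% → £3,309,000 × 3.35% × 286/365 = £86,858.9836
Total = £111,613.0233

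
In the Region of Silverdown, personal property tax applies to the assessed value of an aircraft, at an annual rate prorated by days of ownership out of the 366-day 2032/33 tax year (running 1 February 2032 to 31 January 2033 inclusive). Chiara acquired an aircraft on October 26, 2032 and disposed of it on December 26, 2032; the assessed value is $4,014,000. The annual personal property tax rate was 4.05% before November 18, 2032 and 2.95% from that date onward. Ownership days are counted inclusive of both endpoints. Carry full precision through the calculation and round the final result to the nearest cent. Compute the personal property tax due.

$22,833.74

October 26 – November 17, 2032: 23 days at 4.05% → $4,014,000 × 4.05% × 23/366 = $10,215.9590
November 18 – December 26, 2032: 39 days at 2.95% → $4,014,000 × 2.95% × 39/366 = $12,617.7787
Total = $22,833.7377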